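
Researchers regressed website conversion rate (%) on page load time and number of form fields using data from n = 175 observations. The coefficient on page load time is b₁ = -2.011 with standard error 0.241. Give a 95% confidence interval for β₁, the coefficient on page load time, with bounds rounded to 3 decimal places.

df = n − k − 1 = 175 − 2 − 1 = 172.
t* = t_{0.025, 172} = 1.973852.
Margin = t* × SE = 1.973852 × 0.241 = 0.47570.
CI: -2.011 ± 0.47570 → (-2.487, -1.535).
With 95% confidence, each one-unit increase in page load time is associated with a change of between -2.487 and -1.535 % in website conversion rate, holding the other predictors fixed.

(-2.487, -1.535)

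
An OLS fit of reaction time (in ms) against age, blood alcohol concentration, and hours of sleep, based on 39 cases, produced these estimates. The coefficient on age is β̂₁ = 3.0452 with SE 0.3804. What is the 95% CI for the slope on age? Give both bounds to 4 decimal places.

(2.2729, 3.8175)

df = n − k − 1 = 39 − 3 − 1 = 35.
t* = t_{0.025, 35} = 2.030108.
Margin = t* × SE = 2.030108 × 0.3804 = 0.772253.
CI: 3.0452 ± 0.772253 → (2.2729, 3.8175).
With 95% confidence, each one-unit increase in age is associated with a change of between 2.2729 and 3.8175 ms in reaction time, holding the other predictors fixed.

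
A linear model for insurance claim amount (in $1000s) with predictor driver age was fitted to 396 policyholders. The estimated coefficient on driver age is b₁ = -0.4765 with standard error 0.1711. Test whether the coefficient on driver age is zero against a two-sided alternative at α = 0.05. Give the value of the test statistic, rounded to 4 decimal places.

t = -2.7849

H₀: β₁ = 0 vs H₁: β₁ ≠ 0.
t = (b₁ − β₁⁰)/SE = -0.4765 / 0.1711 = -2.7849.
df = n − 2 = 396 − 2 = 394.
Two-sided p ≈ 0.0056, which is < 0.05, so reject H₀.
There is evidence that driver age is associated with insurance claim amount.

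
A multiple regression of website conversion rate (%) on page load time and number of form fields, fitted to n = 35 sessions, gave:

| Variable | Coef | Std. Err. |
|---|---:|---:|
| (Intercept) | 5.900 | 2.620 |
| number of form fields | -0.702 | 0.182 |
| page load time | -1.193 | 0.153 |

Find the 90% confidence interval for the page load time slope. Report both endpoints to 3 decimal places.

Read off: b = -1.193, SE = 0.153 for page load time.
df = n − k − 1 = 35 − 2 − 1 = 32.
t* = t_{0.05, 32} = 1.693889.
Margin = t* × SE = 1.693889 × 0.153 = 0.25916.
CI: -1.193 ± 0.25916 → (-1.452, -0.934).

(-1.452, -0.934)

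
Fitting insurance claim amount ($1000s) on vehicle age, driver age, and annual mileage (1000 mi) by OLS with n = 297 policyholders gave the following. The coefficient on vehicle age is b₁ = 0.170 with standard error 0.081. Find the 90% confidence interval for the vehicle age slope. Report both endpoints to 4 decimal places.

(0.0363, 0.3037)

df = n − k − 1 = 297 − 3 − 1 = 293.
t* = t_{0.05, 293} = 1.650071.
Margin = t* × SE = 1.650071 × 0.081 = 0.133656.
CI: 0.170 ± 0.133656 → (0.0363, 0.3037).
With 90% confidence, each one-unit increase in vehicle age is associated with a change of between 0.0363 and 0.3037 $1000s in insurance claim amount, holding the other predictors fixed.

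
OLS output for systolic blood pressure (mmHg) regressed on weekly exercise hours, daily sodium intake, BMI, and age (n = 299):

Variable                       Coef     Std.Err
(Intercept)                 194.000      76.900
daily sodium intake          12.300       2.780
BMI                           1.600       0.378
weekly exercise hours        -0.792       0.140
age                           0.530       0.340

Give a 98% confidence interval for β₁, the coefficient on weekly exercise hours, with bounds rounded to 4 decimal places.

Read off: b = -0.792, SE = 0.140 for weekly exercise hours.
df = n − k − 1 = 299 − 4 − 1 = 294.
t* = t_{0.01, 294} = 2.339098.
Margin = t* × SE = 2.339098 × 0.140 = 0.327474.
CI: -0.792 ± 0.327474 → (-1.1195, -0.4645).

(-1.1195, -0.4645)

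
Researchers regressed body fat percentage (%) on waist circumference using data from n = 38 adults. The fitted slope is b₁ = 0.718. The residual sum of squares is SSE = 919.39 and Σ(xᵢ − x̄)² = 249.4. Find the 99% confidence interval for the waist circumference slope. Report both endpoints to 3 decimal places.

(-0.152, 1.588)

MSE = SSE/(n − 2) = 919.39/36 = 25.5386.
SE(b₁) = √(MSE/Sₓₓ) = √(25.5386/249.4) = 0.32.
df = n − 2 = 36.
t* = t_{0.005, 36} = 2.719485.
Margin = t* × SE = 2.719485 × 0.32 = 0.87024.
CI: 0.718 ± 0.87024 → (-0.152, 1.588).
With 99% confidence, each one-unit increase in waist circumference is associated with a change of between -0.152 and 1.588 % in body fat percentage.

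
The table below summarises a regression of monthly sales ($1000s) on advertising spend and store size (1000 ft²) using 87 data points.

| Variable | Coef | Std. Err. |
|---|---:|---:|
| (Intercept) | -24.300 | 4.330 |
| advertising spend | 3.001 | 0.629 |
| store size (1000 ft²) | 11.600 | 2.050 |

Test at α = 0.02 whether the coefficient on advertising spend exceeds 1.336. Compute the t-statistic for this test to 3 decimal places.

Read off: b = 3.001, SE = 0.629 for advertising spend.
H₀: β₁ = 1.336 vs H₁: β₁ > 1.336.
t = (3.001 − 1.336) / 0.629 = 2.647.
df = n − k − 1 = 87 − 2 − 1 = 84.
One-sided p ≈ 0.0048, which is < 0.02, so reject H₀.
There is evidence that the true slope on advertising spend exceeds 1.336 $1000s per unit, holding the other predictors fixed.

t = 2.647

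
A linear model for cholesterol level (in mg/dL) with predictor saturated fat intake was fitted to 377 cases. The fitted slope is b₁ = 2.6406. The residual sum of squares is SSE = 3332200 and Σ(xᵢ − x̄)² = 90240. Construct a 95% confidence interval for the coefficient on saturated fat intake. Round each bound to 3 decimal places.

MSE = SSE/(n − 2) = 3332200/375 = 8885.87.
SE(b₁) = √(MSE/Sₓₓ) = √(8885.87/90240) = 0.313798.
df = n − 2 = 375.
t* = t_{0.025, 375} = 1.96631.
Margin = t* × SE = 1.96631 × 0.313798 = 0.61702.
CI: 2.6406 ± 0.61702 → (2.024, 3.258).
With 95% confidence, each one-unit increase in saturated fat intake is associated with a change of between 2.024 and 3.258 mg/dL in cholesterol level.

(2.024, 3.258)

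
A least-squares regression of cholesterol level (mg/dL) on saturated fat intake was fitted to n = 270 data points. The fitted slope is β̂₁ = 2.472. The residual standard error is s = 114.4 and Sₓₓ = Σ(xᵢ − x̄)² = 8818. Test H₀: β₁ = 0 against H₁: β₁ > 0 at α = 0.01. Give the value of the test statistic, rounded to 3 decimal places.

t = 2.029

SE(β̂₁) = s/√Sₓₓ = 114.4/√8818 = 1.21826.
t = 2.472 / 1.21826 = 2.029.
df = n − 2 = 268.
One-sided p ≈ 0.0217, which is ≥ 0.01, so fail to reject H₀.
The data do not give significant evidence that the true slope on saturated fat intake is positive.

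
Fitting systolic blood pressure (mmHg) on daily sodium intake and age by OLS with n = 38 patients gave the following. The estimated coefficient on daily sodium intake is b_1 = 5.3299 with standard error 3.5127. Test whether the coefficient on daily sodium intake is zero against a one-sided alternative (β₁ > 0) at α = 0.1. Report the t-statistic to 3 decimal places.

t = 1.517

H₀: β₁ = 0 vs H₁: β₁ > 0.
t = (b_1 − β₁⁰)/SE = 5.3299 / 3.5127 = 1.517.
df = n − k − 1 = 38 − 2 − 1 = 35.
One-sided p ≈ 0.0691, which is < 0.1, so reject H₀.
There is evidence that the true slope on daily sodium intake is positive, holding the other predictors fixed.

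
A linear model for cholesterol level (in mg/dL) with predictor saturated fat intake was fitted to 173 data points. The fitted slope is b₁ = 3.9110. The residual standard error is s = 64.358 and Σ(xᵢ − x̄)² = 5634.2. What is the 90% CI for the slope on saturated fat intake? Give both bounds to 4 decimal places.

(2.4930, 5.3290)

SE(b₁) = s/√Sₓₓ = 64.358/√5634.2 = 0.857406.
df = n − 2 = 171.
t* = t_{0.05, 171} = 1.653813.
Margin = t* × SE = 1.653813 × 0.857406 = 1.417989.
CI: 3.9110 ± 1.417989 → (2.4930, 5.3290).
With 90% confidence, each one-unit increase in saturated fat intake is associated with a change of between 2.4930 and 5.3290 mg/dL in cholesterol level.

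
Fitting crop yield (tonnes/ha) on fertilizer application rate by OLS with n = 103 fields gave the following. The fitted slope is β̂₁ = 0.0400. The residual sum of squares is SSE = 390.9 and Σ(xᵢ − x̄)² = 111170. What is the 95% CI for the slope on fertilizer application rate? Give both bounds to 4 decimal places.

MSE = SSE/(n − 2) = 390.9/101 = 3.8703.
SE(β̂₁) = √(MSE/Sₓₓ) = √(3.8703/111170) = 0.00590036.
df = n − 2 = 101.
t* = t_{0.025, 101} = 1.983731.
Margin = t* × SE = 1.983731 × 0.00590036 = 0.011705.
CI: 0.0400 ± 0.011705 → (0.0283, 0.0517).
With 95% confidence, each one-unit increase in fertilizer application rate is associated with a change of between 0.0283 and 0.0517 tonnes/ha in crop yield.

(0.0283, 0.0517)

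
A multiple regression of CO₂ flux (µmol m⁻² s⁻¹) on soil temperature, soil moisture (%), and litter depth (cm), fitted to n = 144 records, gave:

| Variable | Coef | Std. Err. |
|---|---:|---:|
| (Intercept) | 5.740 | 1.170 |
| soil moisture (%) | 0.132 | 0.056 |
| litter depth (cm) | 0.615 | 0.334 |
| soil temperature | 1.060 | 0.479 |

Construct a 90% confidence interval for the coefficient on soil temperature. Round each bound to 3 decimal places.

Read off: b = 1.060, SE = 0.479 for soil temperature.
df = n − k − 1 = 144 − 3 − 1 = 140.
t* = t_{0.05, 140} = 1.655811.
Margin = t* × SE = 1.655811 × 0.479 = 0.79313.
CI: 1.060 ± 0.79313 → (0.267, 1.853).

(0.267, 1.853)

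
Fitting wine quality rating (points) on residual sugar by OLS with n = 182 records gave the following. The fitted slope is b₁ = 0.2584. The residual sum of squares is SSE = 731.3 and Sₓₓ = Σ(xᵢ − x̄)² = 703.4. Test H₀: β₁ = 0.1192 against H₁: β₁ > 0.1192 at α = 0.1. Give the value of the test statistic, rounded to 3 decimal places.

t = 1.832

MSE = SSE/(n − 2) = 731.3/180 = 4.06278.
SE(b₁) = √(MSE/Sₓₓ) = √(4.06278/703.4) = 0.0759994.
t = (0.2584 − 0.1192) / 0.0759994 = 1.832.
df = n − 2 = 180.
One-sided p ≈ 0.0343, which is < 0.1, so reject H₀.
There is evidence that the true slope on residual sugar exceeds 0.1192 points per unit.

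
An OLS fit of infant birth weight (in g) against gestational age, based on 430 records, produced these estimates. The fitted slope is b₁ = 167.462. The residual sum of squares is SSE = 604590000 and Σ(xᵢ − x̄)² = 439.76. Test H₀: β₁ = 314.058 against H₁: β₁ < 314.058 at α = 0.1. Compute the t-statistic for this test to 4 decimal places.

t = -2.5866

MSE = SSE/(n − 2) = 604590000/428 = 1.41259e+06.
SE(b₁) = √(MSE/Sₓₓ) = √(1.41259e+06/439.76) = 56.6762.
t = (167.462 − 314.058) / 56.6762 = -2.5866.
df = n − 2 = 428.
One-sided p ≈ 0.0050, which is < 0.1, so reject H₀.
There is evidence that the true slope on gestational age is below 314.058 g per unit.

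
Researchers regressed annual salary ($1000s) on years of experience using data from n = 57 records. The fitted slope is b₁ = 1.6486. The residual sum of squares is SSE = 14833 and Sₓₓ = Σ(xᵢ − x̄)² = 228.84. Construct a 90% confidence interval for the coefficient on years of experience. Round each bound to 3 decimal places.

MSE = SSE/(n − 2) = 14833/55 = 269.691.
SE(b₁) = √(MSE/Sₓₓ) = √(269.691/228.84) = 1.08559.
df = n − 2 = 55.
t* = t_{0.05, 55} = 1.673034.
Margin = t* × SE = 1.673034 × 1.08559 = 1.81623.
CI: 1.6486 ± 1.81623 → (-0.168, 3.465).
With 90% confidence, each one-unit increase in years of experience is associated with a change of between -0.168 and 3.465 $1000s in annual salary.

(-0.168, 3.465)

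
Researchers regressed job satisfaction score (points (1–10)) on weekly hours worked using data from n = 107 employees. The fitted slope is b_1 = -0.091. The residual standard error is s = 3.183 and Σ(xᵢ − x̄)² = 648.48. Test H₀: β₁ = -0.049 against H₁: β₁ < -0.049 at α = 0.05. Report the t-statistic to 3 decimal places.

SE(b_1) = s/√Sₓₓ = 3.183/√648.48 = 0.124994.
t = (-0.091 − (-0.049)) / 0.124994 = -0.336.
df = n − 2 = 105.
One-sided p ≈ 0.3688, which is ≥ 0.05, so fail to reject H₀.
The data do not give significant evidence that the true slope on weekly hours worked is below -0.049 points (1–10) per unit.

t = -0.336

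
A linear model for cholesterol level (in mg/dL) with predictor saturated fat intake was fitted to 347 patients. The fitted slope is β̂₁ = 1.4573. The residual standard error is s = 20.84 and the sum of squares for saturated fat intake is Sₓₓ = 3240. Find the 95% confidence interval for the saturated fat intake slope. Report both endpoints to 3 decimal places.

SE(β̂₁) = s/√Sₓₓ = 20.84/√3240 = 0.366121.
df = n − 2 = 345.
t* = t_{0.025, 345} = 1.966864.
Margin = t* × SE = 1.966864 × 0.366121 = 0.72011.
CI: 1.4573 ± 0.72011 → (0.737, 2.177).
With 95% confidence, each one-unit increase in saturated fat intake is associated with a change of between 0.737 and 2.177 mg/dL in cholesterol level.

(0.737, 2.177)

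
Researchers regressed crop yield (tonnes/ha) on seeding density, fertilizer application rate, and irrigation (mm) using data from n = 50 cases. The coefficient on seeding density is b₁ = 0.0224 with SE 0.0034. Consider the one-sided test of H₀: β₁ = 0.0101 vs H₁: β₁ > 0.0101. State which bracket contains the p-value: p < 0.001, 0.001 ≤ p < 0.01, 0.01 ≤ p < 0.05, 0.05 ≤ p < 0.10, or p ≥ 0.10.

t = (0.0224 − 0.0101) / 0.0034 = 3.618.
df = n − k − 1 = 50 − 3 − 1 = 46.
One-sided p = P(T_{46} > t) ≈ 0.0004.
So p < 0.001.

p < 0.001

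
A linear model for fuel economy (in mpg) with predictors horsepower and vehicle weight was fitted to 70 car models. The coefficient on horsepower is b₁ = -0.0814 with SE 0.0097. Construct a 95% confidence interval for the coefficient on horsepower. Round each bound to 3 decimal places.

(-0.101, -0.062)

df = n − k − 1 = 70 − 2 − 1 = 67.
t* = t_{0.025, 67} = 1.996008.
Margin = t* × SE = 1.996008 × 0.0097 = 0.01936.
CI: -0.0814 ± 0.01936 → (-0.101, -0.062).
With 95% confidence, each one-unit increase in horsepower is associated with a change of between -0.101 and -0.062 mpg in fuel economy, holding the other predictors fixed.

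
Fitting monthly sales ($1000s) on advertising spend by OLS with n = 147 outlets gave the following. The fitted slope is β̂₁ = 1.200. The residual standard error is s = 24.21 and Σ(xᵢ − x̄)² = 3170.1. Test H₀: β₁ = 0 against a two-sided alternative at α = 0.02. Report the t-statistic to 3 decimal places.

t = 2.791

SE(β̂₁) = s/√Sₓₓ = 24.21/√3170.1 = 0.42999.
t = 1.200 / 0.42999 = 2.791.
df = n − 2 = 145.
Two-sided p ≈ 0.0060, which is < 0.02, so reject H₀.
There is evidence that advertising spend is associated with monthly sales.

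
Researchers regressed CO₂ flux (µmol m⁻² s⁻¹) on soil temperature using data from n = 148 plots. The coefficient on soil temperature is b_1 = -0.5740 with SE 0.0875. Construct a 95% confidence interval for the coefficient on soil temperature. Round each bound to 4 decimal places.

(-0.7469, -0.4011)

df = n − 2 = 148 − 2 = 146.
t* = t_{0.025, 146} = 1.976346.
Margin = t* × SE = 1.976346 × 0.0875 = 0.172930.
CI: -0.5740 ± 0.172930 → (-0.7469, -0.4011).
With 95% confidence, each one-unit increase in soil temperature is associated with a change of between -0.7469 and -0.4011 µmol m⁻² s⁻¹ in CO₂ flux.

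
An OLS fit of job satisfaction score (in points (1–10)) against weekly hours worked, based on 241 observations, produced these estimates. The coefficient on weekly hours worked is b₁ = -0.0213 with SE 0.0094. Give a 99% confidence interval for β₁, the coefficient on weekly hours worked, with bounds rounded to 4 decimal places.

(-0.0457, 0.0031)

df = n − 2 = 241 − 2 = 239.
t* = t_{0.005, 239} = 2.596556.
Margin = t* × SE = 2.596556 × 0.0094 = 0.024408.
CI: -0.0213 ± 0.024408 → (-0.0457, 0.0031).
With 99% confidence, each one-unit increase in weekly hours worked is associated with a change of between -0.0457 and 0.0031 points (1–10) in job satisfaction score.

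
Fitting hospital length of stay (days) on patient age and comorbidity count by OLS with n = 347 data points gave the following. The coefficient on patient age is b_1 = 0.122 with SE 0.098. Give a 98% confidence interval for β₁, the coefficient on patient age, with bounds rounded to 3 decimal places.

df = n − k − 1 = 347 − 2 − 1 = 344.
t* = t_{0.01, 344} = 2.337237.
Margin = t* × SE = 2.337237 × 0.098 = 0.22905.
CI: 0.122 ± 0.22905 → (-0.107, 0.351).
With 98% confidence, each one-unit increase in patient age is associated with a change of between -0.107 and 0.351 days in hospital length of stay, holding the other predictors fixed.

(-0.107, 0.351)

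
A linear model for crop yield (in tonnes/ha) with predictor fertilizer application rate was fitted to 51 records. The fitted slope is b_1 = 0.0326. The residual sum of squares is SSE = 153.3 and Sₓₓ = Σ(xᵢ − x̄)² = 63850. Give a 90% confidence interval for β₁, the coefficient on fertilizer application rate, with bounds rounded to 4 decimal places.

MSE = SSE/(n − 2) = 153.3/49 = 3.12857.
SE(b_1) = √(MSE/Sₓₓ) = √(3.12857/63850) = 0.00699991.
df = n − 2 = 49.
t* = t_{0.05, 49} = 1.676551.
Margin = t* × SE = 1.676551 × 0.00699991 = 0.011736.
CI: 0.0326 ± 0.011736 → (0.0209, 0.0443).
With 90% confidence, each one-unit increase in fertilizer application rate is associated with a change of between 0.0209 and 0.0443 tonnes/ha in crop yield.

(0.0209, 0.0443)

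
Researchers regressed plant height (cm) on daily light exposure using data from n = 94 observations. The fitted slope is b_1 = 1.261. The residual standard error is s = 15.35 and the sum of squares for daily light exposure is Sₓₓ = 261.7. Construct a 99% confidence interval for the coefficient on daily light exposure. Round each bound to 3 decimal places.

SE(b_1) = s/√Sₓₓ = 15.35/√261.7 = 0.94887.
df = n − 2 = 92.
t* = t_{0.005, 92} = 2.63033.
Margin = t* × SE = 2.63033 × 0.94887 = 2.49584.
CI: 1.261 ± 2.49584 → (-1.235, 3.757).
With 99% confidence, each one-unit increase in daily light exposure is associated with a change of between -1.235 and 3.757 cm in plant height.

(-1.235, 3.757)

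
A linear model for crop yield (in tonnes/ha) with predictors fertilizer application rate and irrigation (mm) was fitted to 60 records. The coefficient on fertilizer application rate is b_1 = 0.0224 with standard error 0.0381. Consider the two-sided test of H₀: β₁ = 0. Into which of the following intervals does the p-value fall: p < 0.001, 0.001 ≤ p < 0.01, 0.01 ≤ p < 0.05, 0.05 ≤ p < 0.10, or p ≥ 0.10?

t = 0.0224 / 0.0381 = 0.588.
df = n − k − 1 = 60 − 2 − 1 = 57.
Two-sided p = 2·P(T_{57} > |t|) ≈ 0.5589.
So p ≥ 0.10.

p ≥ 0.10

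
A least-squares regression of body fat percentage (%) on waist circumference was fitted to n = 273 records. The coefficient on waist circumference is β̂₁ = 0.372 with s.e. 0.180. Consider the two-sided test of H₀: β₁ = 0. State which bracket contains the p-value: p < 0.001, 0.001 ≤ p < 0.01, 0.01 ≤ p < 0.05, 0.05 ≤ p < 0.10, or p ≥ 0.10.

0.01 ≤ p < 0.05

t = 0.372 / 0.180 = 2.067.
df = n − 2 = 273 − 2 = 271.
Two-sided p = 2·P(T_{271} > |t|) ≈ 0.0397.
So 0.01 ≤ p < 0.05.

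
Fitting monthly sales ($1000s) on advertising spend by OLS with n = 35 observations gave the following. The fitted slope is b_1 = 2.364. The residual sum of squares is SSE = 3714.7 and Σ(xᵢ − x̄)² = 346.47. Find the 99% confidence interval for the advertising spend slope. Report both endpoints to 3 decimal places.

MSE = SSE/(n − 2) = 3714.7/33 = 112.567.
SE(b_1) = √(MSE/Sₓₓ) = √(112.567/346.47) = 0.569996.
df = n − 2 = 33.
t* = t_{0.005, 33} = 2.733277.
Margin = t* × SE = 2.733277 × 0.569996 = 1.55796.
CI: 2.364 ± 1.55796 → (0.806, 3.922).
With 99% confidence, each one-unit increase in advertising spend is associated with a change of between 0.806 and 3.922 $1000s in monthly sales.

(0.806, 3.922)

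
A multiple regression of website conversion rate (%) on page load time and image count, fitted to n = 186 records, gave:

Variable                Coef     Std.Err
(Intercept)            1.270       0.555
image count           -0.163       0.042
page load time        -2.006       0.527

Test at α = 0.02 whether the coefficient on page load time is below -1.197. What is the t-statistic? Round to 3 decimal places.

Read off: b = -2.006, SE = 0.527 for page load time.
H₀: β₁ = -1.197 vs H₁: β₁ < -1.197.
t = (-2.006 − (-1.197)) / 0.527 = -1.535.
df = n − k − 1 = 186 − 2 − 1 = 183.
One-sided p ≈ 0.0632, which is ≥ 0.02, so fail to reject H₀.
The data do not give significant evidence that the true slope on page load time is below -1.197 % per unit, holding the other predictors fixed.

t = -1.535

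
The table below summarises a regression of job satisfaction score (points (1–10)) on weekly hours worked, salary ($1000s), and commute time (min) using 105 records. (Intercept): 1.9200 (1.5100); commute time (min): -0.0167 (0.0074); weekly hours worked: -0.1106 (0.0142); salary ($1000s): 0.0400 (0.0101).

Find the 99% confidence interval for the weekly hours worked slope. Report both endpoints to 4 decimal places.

(-0.1479, -0.0733)

Read off: b = -0.1106, SE = 0.0142 for weekly hours worked.
df = n − k − 1 = 105 − 3 − 1 = 101.
t* = t_{0.005, 101} = 2.625386.
Margin = t* × SE = 2.625386 × 0.0142 = 0.037280.
CI: -0.1106 ± 0.037280 → (-0.1479, -0.0733).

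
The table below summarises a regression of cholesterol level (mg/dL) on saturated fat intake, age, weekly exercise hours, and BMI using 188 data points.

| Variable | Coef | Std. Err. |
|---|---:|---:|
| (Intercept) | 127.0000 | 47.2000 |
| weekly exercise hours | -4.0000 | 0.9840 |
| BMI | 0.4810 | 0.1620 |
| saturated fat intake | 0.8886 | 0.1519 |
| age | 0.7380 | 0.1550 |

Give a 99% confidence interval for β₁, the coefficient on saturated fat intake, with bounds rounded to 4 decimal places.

(0.4932, 1.2840)

Read off: b = 0.8886, SE = 0.1519 for saturated fat intake.
df = n − k − 1 = 188 − 4 − 1 = 183.
t* = t_{0.005, 183} = 2.602961.
Margin = t* × SE = 2.602961 × 0.1519 = 0.395390.
CI: 0.8886 ± 0.395390 → (0.4932, 1.2840).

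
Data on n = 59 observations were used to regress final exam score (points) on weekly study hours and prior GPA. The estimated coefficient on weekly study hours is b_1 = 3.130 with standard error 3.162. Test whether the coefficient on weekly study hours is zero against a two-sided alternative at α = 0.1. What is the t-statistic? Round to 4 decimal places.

t = 0.9899

H₀: β₁ = 0 vs H₁: β₁ ≠ 0.
t = (b_1 − β₁⁰)/SE = 3.130 / 3.162 = 0.9899.
df = n − k − 1 = 59 − 2 − 1 = 56.
Two-sided p ≈ 0.3265, which is ≥ 0.1, so fail to reject H₀.
The data do not give significant evidence of an association between weekly study hours and final exam score, after adjusting for the other predictors.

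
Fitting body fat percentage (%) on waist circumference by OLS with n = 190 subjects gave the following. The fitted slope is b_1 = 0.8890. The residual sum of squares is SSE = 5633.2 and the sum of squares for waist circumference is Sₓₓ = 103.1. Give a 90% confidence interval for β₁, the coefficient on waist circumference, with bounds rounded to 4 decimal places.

(-0.0021, 1.7801)

MSE = SSE/(n − 2) = 5633.2/188 = 29.9638.
SE(b_1) = √(MSE/Sₓₓ) = √(29.9638/103.1) = 0.5391.
df = n − 2 = 188.
t* = t_{0.05, 188} = 1.652999.
Margin = t* × SE = 1.652999 × 0.5391 = 0.891132.
CI: 0.8890 ± 0.891132 → (-0.0021, 1.7801).
With 90% confidence, each one-unit increase in waist circumference is associated with a change of between -0.0021 and 1.7801 % in body fat percentage.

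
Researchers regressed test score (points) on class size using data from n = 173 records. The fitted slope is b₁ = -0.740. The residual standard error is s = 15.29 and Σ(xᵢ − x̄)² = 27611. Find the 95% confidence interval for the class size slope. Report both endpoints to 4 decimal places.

(-0.9216, -0.5584)

SE(b₁) = s/√Sₓₓ = 15.29/√27611 = 0.0920166.
df = n − 2 = 171.
t* = t_{0.025, 171} = 1.973934.
Margin = t* × SE = 1.973934 × 0.0920166 = 0.181635.
CI: -0.740 ± 0.181635 → (-0.9216, -0.5584).
With 95% confidence, each one-unit increase in class size is associated with a change of between -0.9216 and -0.5584 points in test score.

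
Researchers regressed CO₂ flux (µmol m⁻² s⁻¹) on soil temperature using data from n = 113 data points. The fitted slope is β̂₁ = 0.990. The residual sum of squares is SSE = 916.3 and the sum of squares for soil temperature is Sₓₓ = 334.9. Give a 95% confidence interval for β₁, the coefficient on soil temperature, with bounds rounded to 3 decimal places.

(0.679, 1.301)

MSE = SSE/(n − 2) = 916.3/111 = 8.25495.
SE(β̂₁) = √(MSE/Sₓₓ) = √(8.25495/334.9) = 0.157.
df = n − 2 = 111.
t* = t_{0.025, 111} = 1.981567.
Margin = t* × SE = 1.981567 × 0.157 = 0.31111.
CI: 0.990 ± 0.31111 → (0.679, 1.301).
With 95% confidence, each one-unit increase in soil temperature is associated with a change of between 0.679 and 1.301 µmol m⁻² s⁻¹ in CO₂ flux.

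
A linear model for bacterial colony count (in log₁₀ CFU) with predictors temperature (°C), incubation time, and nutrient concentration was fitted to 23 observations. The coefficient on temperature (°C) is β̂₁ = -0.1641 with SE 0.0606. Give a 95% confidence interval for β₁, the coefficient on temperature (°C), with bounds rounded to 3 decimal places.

df = n − k − 1 = 23 − 3 − 1 = 19.
t* = t_{0.025, 19} = 2.093024.
Margin = t* × SE = 2.093024 × 0.0606 = 0.12684.
CI: -0.1641 ± 0.12684 → (-0.291, -0.037).
With 95% confidence, each one-unit increase in temperature (°C) is associated with a change of between -0.291 and -0.037 log₁₀ CFU in bacterial colony count, holding the other predictors fixed.

(-0.291, -0.037)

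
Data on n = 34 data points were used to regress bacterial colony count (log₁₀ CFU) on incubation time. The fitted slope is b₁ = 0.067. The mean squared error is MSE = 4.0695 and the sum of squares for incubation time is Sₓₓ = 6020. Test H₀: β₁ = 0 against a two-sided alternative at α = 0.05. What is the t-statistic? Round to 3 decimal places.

SE(b₁) = √(MSE/Sₓₓ) = √(4.0695/6020) = 0.0259999.
t = 0.067 / 0.0259999 = 2.577.
df = n − 2 = 32.
Two-sided p ≈ 0.0148, which is < 0.05, so reject H₀.
There is evidence that incubation time is associated with bacterial colony count.

t = 2.577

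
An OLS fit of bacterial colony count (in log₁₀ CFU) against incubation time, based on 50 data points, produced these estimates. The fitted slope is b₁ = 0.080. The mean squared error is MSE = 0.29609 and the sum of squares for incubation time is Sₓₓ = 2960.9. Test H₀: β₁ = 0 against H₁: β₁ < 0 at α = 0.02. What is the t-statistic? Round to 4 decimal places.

SE(b₁) = √(MSE/Sₓₓ) = √(0.29609/2960.9) = 0.01.
t = 0.080 / 0.01 = 8.0000.
df = n − 2 = 48.
One-sided p ≈ 1.0000, which is ≥ 0.02, so fail to reject H₀.
The data do not give significant evidence that the true slope on incubation time is negative.

t = 8.0000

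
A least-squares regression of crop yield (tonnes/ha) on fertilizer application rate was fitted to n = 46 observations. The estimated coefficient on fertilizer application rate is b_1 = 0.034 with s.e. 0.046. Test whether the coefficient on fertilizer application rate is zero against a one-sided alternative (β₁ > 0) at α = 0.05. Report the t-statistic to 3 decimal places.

H₀: β₁ = 0 vs H₁: β₁ > 0.
t = (b_1 − β₁⁰)/SE = 0.034 / 0.046 = 0.739.
df = n − 2 = 46 − 2 = 44.
One-sided p ≈ 0.2319, which is ≥ 0.05, so fail to reject H₀.
The data do not give significant evidence that the true slope on fertilizer application rate is positive.

t = 0.739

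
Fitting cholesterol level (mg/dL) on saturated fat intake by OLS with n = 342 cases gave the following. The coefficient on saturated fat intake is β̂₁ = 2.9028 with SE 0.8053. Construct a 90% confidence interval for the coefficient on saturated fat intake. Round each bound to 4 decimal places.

df = n − 2 = 342 − 2 = 340.
t* = t_{0.05, 340} = 1.649348.
Margin = t* × SE = 1.649348 × 0.8053 = 1.328220.
CI: 2.9028 ± 1.328220 → (1.5746, 4.2310).
With 90% confidence, each one-unit increase in saturated fat intake is associated with a change of between 1.5746 and 4.2310 mg/dL in cholesterol level.

(1.5746, 4.2310)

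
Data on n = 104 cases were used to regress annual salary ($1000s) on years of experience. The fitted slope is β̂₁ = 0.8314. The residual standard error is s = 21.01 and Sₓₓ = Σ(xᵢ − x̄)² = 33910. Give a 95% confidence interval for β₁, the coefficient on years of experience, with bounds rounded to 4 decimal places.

SE(β̂₁) = s/√Sₓₓ = 21.01/√33910 = 0.114094.
df = n − 2 = 102.
t* = t_{0.025, 102} = 1.983495.
Margin = t* × SE = 1.983495 × 0.114094 = 0.226305.
CI: 0.8314 ± 0.226305 → (0.6051, 1.0577).
With 95% confidence, each one-unit increase in years of experience is associated with a change of between 0.6051 and 1.0577 $1000s in annual salary.

(0.6051, 1.0577)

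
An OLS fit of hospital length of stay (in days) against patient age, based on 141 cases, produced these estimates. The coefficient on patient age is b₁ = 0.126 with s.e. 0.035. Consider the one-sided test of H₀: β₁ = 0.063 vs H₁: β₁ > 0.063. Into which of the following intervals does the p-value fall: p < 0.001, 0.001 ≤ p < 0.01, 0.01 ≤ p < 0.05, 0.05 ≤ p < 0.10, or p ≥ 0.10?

0.01 ≤ p < 0.05

t = (0.126 − 0.063) / 0.035 = 1.800.
df = n − 2 = 141 − 2 = 139.
One-sided p = P(T_{139} > t) ≈ 0.0370.
So 0.01 ≤ p < 0.05.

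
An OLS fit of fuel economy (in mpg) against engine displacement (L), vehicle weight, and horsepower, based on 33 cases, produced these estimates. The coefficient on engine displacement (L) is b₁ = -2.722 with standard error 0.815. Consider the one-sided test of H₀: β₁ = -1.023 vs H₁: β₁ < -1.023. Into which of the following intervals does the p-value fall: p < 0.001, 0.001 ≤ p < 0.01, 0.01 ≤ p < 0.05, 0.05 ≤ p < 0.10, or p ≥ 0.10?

0.01 ≤ p < 0.05

t = (-2.722 − (-1.023)) / 0.815 = -2.085.
df = n − k − 1 = 33 − 3 − 1 = 29.
One-sided p = P(T_{29} < t) ≈ 0.0230.
So 0.01 ≤ p < 0.05.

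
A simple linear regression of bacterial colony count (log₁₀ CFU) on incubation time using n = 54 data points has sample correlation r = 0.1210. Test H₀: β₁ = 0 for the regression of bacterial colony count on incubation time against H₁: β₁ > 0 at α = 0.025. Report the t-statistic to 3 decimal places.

t = r·√(n − 2)/√(1 − r²) = 0.1210·√52/√0.985359 = 0.879.
df = n − 2 = 52.
One-sided p ≈ 0.1917, which is ≥ 0.025, so fail to reject H₀.
The data do not give significant evidence of a linear association between incubation time and bacterial colony count.

t = 0.879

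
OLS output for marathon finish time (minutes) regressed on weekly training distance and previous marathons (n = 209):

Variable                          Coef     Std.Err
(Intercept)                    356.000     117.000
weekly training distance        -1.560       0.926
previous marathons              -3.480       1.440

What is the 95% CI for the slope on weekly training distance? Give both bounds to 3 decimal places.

Read off: b = -1.560, SE = 0.926 for weekly training distance.
df = n − k − 1 = 209 − 2 − 1 = 206.
t* = t_{0.025, 206} = 1.971547.
Margin = t* × SE = 1.971547 × 0.926 = 1.82565.
CI: -1.560 ± 1.82565 → (-3.386, 0.266).

(-3.386, 0.266)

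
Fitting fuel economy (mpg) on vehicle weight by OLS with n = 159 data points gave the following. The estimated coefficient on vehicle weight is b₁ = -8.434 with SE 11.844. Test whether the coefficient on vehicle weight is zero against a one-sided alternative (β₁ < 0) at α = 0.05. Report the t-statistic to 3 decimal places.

t = -0.712

H₀: β₁ = 0 vs H₁: β₁ < 0.
t = (b₁ − β₁⁰)/SE = -8.434 / 11.844 = -0.712.
df = n − 2 = 159 − 2 = 157.
One-sided p ≈ 0.2387, which is ≥ 0.05, so fail to reject H₀.
The data do not give significant evidence that the true slope on vehicle weight is negative.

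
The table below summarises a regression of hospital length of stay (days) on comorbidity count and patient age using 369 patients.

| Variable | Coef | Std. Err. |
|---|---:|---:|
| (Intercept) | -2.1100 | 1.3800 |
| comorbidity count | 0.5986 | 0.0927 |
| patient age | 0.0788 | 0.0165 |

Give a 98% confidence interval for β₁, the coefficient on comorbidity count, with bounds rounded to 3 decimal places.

(0.382, 0.815)

Read off: b = 0.5986, SE = 0.0927 for comorbidity count.
df = n − k − 1 = 369 − 2 − 1 = 366.
t* = t_{0.01, 366} = 2.336579.
Margin = t* × SE = 2.336579 × 0.0927 = 0.21660.
CI: 0.5986 ± 0.21660 → (0.382, 0.815).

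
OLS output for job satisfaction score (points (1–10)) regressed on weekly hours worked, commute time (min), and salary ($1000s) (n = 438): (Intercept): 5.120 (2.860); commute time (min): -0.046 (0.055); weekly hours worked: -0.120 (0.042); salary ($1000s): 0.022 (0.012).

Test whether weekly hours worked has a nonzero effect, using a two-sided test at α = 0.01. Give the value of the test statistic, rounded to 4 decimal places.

t = -2.8571

Read off: b = -0.120, SE = 0.042 for weekly hours worked.
H₀: β₁ = 0 vs H₁: β₁ ≠ 0.
t = -0.120 / 0.042 = -2.8571.
df = n − k − 1 = 438 − 3 − 1 = 434.
Two-sided p ≈ 0.0045, which is < 0.01, so reject H₀.
There is evidence that weekly hours worked is associated with job satisfaction score, holding the other predictors fixed.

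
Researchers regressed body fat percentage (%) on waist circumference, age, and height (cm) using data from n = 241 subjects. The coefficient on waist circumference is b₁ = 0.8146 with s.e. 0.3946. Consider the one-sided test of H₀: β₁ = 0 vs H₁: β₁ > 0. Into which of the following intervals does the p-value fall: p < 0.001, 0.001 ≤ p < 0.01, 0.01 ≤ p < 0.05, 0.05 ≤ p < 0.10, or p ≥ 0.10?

t = 0.8146 / 0.3946 = 2.064.
df = n − k − 1 = 241 − 3 − 1 = 237.
One-sided p = P(T_{237} > t) ≈ 0.0200.
So 0.01 ≤ p < 0.05.

0.01 ≤ p < 0.05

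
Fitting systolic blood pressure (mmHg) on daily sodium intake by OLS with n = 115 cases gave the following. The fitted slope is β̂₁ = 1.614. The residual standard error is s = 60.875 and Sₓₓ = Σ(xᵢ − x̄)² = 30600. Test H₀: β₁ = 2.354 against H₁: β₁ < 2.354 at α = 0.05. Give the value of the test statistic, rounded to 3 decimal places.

t = -2.126

SE(β̂₁) = s/√Sₓₓ = 60.875/√30600 = 0.347999.
t = (1.614 − 2.354) / 0.347999 = -2.126.
df = n − 2 = 113.
One-sided p ≈ 0.0178, which is < 0.05, so reject H₀.
There is evidence that the true slope on daily sodium intake is below 2.354 mmHg per unit.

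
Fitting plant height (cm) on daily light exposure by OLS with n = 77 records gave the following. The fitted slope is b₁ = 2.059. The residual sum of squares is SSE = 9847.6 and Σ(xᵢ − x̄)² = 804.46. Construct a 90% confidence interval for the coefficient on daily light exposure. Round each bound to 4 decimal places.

MSE = SSE/(n − 2) = 9847.6/75 = 131.301.
SE(b₁) = √(MSE/Sₓₓ) = √(131.301/804.46) = 0.404001.
df = n − 2 = 75.
t* = t_{0.05, 75} = 1.665425.
Margin = t* × SE = 1.665425 × 0.404001 = 0.672833.
CI: 2.059 ± 0.672833 → (1.3862, 2.7318).
With 90% confidence, each one-unit increase in daily light exposure is associated with a change of between 1.3862 and 2.7318 cm in plant height.

(1.3862, 2.7318)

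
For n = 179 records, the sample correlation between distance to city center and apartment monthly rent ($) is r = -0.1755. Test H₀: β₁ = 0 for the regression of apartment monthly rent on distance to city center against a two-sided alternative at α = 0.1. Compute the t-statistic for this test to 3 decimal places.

t = -2.372

t = r·√(n − 2)/√(1 − r²) = -0.1755·√177/√0.9692 = -2.372.
df = n − 2 = 177.
Two-sided p ≈ 0.0188, which is < 0.1, so reject H₀.
There is evidence of a linear association between distance to city center and apartment monthly rent.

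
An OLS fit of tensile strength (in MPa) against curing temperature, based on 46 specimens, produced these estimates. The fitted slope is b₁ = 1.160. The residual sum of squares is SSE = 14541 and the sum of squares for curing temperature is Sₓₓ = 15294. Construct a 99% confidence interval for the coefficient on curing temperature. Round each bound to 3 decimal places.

(0.764, 1.556)

MSE = SSE/(n − 2) = 14541/44 = 330.477.
SE(b₁) = √(MSE/Sₓₓ) = √(330.477/15294) = 0.146998.
df = n − 2 = 44.
t* = t_{0.005, 44} = 2.692278.
Margin = t* × SE = 2.692278 × 0.146998 = 0.39576.
CI: 1.160 ± 0.39576 → (0.764, 1.556).
With 99% confidence, each one-unit increase in curing temperature is associated with a change of between 0.764 and 1.556 MPa in tensile strength.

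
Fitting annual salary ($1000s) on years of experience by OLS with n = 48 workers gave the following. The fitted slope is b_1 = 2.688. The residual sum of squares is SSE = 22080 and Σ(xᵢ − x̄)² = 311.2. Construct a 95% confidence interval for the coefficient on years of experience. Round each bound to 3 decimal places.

MSE = SSE/(n − 2) = 22080/46 = 480.
SE(b_1) = √(MSE/Sₓₓ) = √(480/311.2) = 1.24194.
df = n − 2 = 46.
t* = t_{0.025, 46} = 2.012896.
Margin = t* × SE = 2.012896 × 1.24194 = 2.49990.
CI: 2.688 ± 2.49990 → (0.188, 5.188).
With 95% confidence, each one-unit increase in years of experience is associated with a change of between 0.188 and 5.188 $1000s in annual salary.

(0.188, 5.188)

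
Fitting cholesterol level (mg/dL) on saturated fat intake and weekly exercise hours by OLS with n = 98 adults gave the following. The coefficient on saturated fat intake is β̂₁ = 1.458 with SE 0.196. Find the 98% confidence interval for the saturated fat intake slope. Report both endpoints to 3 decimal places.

(0.994, 1.922)

df = n − k − 1 = 98 − 2 − 1 = 95.
t* = t_{0.01, 95} = 2.366243.
Margin = t* × SE = 2.366243 × 0.196 = 0.46378.
CI: 1.458 ± 0.46378 → (0.994, 1.922).
With 98% confidence, each one-unit increase in saturated fat intake is associated with a change of between 0.994 and 1.922 mg/dL in cholesterol level, holding the other predictors fixed.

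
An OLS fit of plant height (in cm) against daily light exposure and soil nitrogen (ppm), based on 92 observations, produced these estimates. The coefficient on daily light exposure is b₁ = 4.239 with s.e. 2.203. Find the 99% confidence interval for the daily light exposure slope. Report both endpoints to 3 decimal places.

(-1.560, 10.038)

df = n − k − 1 = 92 − 2 − 1 = 89.
t* = t_{0.005, 89} = 2.632204.
Margin = t* × SE = 2.632204 × 2.203 = 5.79875.
CI: 4.239 ± 5.79875 → (-1.560, 10.038).
With 99% confidence, each one-unit increase in daily light exposure is associated with a change of between -1.560 and 10.038 cm in plant height, holding the other predictors fixed.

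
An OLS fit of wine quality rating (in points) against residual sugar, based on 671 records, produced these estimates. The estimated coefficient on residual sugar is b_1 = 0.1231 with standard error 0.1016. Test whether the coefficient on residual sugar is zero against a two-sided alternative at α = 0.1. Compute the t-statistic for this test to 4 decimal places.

t = 1.2116

H₀: β₁ = 0 vs H₁: β₁ ≠ 0.
t = (b_1 − β₁⁰)/SE = 0.1231 / 0.1016 = 1.2116.
df = n − 2 = 671 − 2 = 669.
Two-sided p ≈ 0.2261, which is ≥ 0.1, so fail to reject H₀.
The data do not give significant evidence of an association between residual sugar and wine quality rating.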